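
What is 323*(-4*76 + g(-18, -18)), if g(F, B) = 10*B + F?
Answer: -162146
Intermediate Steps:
g(F, B) = F + 10*B
323*(-4*76 + g(-18, -18)) = 323*(-4*76 + (-18 + 10*(-18))) = 323*(-304 + (-18 - 180)) = 323*(-304 - 198) = 323*(-502) = -162146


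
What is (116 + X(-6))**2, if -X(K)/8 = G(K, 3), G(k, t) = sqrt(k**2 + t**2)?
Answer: 16336 - 5568*sqrt(5) ≈ 3885.6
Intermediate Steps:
X(K) = -8*sqrt(9 + K**2) (X(K) = -8*sqrt(K**2 + 3**2) = -8*sqrt(K**2 + 9) = -8*sqrt(9 + K**2))
(116 + X(-6))**2 = (116 - 8*sqrt(9 + (-6)**2))**2 = (116 - 8*sqrt(9 + 36))**2 = (116 - 24*sqrt(5))**2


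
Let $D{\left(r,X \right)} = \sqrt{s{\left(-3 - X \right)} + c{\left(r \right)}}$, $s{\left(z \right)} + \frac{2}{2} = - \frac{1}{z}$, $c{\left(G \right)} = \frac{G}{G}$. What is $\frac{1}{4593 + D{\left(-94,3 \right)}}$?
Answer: $\frac{27558}{126573893} - \frac{\sqrt{6}}{126573893} \approx 0.0002177$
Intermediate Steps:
$c{\left(G \right)} = 1$
$s{\left(z \right)} = -1 - \frac{1}{z}$
$D{\left(r,X \right)} = \sqrt{1 + \frac{2 + X}{-3 - X}}$ ($D{\left(r,X \right)} = \sqrt{\frac{-1 - \left(-3 - X\right)}{-3 - X} + 1} = \sqrt{\frac{-1 + \left(3 + X\right)}{-3 - X} + 1} = \sqrt{\frac{2 + X}{-3 - X} + 1} = \sqrt{1 + \frac{2 + X}{-3 - X}}$)
$\frac{1}{4593 + D{\left(-94,3 \right)}} = \frac{1}{4593 + \sqrt{\frac{1}{3 + 3}}} = \frac{1}{4593 + \sqrt{\frac{1}{6}}} = \frac{1}{4593 + \frac{\sqrt{6}}{6}}$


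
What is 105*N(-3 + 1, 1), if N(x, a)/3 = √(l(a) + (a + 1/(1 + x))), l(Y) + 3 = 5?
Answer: 315*√2 ≈ 445.48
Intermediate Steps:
l(Y) = 2 (l(Y) = -3 + 5 = 2)
N(x, a) = 3*√(2 + a + 1/(1 + x)) (N(x, a) = 3*√(2 + (a + 1/(1 + x))) = 3*√(2 + a + 1/(1 + x)))
105*N(-3 + 1, 1) = 105*(3*√((3 + 2*(-3 + 1) + 1*(1 + (-3 + 1)))/(1 + (-3 + 1)))) = 105*(3*√((3 + 2*(-2) + 1*(1 - 2))/(1 - 2))) = 105*(3*√((3 - 4 + 1*(-1))/(-1))) = 105*(3*√(-(3 - 4 - 1))) = 105*(3*√(-1*(-2))) = 105*(3*√2) = 315*√2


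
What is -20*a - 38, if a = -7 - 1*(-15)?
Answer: -198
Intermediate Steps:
a = 8 (a = -7 + 15 = 8)
-20*a - 38 = -20*8 - 38 = -160 - 38 = -198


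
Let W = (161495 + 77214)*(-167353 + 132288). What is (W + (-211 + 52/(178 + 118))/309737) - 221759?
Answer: -191857574541925673/22920538 ≈ -8.3706e+9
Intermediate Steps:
W = -8370331085 (W = 238709*(-35065) = -8370331085)
(W + (-211 + 52/(178 + 118))/309737) - 221759 = (-8370331085 + (-211 + 52/(178 + 118))/309737) - 221759 = (-8370331085 + (-211 + 52/296)*(1/309737)) - 221759 = (-8370331085 + (-211 + 52*(1/296))*(1/309737)) - 221759 = (-8370331085 + (-211 + 13/74)*(1/309737)) - 221759 = (-8370331085 - 15601/74*1/309737) - 221759 = (-8370331085 - 15601/22920538) - 221759 = -191852491706339331/22920538 - 221759 = -191857574541925673/22920538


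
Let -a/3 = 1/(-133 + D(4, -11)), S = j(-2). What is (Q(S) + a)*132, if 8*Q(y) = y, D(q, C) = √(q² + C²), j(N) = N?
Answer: -131637/4388 + 99*√137/4388 ≈ -29.735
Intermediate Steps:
S = -2
D(q, C) = √(C² + q²)
Q(y) = y/8
a = -3/(-133 + √137) (a = -3/(-133 + √((-11)² + 4²)) = -3/(-133 + √(121 + 16)) = -3/(-133 + √137) ≈ 0.024733)
(Q(S) + a)*132 = ((⅛)*(-2) + (399/17552 + 3*√137/17552))*132 = (-¼ + (399/17552 + 3*√137/17552))*132 = (-3989/17552 + 3*√137/17552)*132 = -131637/4388 + 99*√137/4388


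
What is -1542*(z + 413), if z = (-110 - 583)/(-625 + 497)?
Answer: -41292447/64 ≈ -6.4519e+5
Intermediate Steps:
z = 693/128 (z = -693/(-128) = -693*(-1/128) = 693/128 ≈ 5.4141)
-1542*(z + 413) = -1542*(693/128 + 413) = -1542*53557/128 = -41292447/64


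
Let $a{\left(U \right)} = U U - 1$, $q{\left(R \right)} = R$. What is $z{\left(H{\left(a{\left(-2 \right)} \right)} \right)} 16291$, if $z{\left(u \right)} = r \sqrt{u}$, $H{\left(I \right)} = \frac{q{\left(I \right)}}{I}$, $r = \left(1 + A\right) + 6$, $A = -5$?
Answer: $32582$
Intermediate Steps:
$a{\left(U \right)} = -1 + U^{2}$ ($a{\left(U \right)} = U^{2} - 1 = -1 + U^{2}$)
$r = 2$ ($r = \left(1 - 5\right) + 6 = -4 + 6 = 2$)
$H{\left(I \right)} = 1$ ($H{\left(I \right)} = \frac{I}{I} = 1$)
$z{\left(u \right)} = 2 \sqrt{u}$
$z{\left(H{\left(a{\left(-2 \right)} \right)} \right)} 16291 = 2 \sqrt{1} \cdot 16291 = 2 \cdot 1 \cdot 16291 = 2 \cdot 16291 = 32582$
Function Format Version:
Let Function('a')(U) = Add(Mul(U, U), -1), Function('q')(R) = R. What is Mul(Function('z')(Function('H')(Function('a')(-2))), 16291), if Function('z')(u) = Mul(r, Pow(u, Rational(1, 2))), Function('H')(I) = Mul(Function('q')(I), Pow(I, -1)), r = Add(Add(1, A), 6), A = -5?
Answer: 32582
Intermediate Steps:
Function('a')(U) = Add(-1, Pow(U, 2)) (Function('a')(U) = Add(Pow(U, 2), -1) = Add(-1, Pow(U, 2)))
r = 2 (r = Add(Add(1, -5), 6) = Add(-4, 6) = 2)
Function('H')(I) = 1 (Function('H')(I) = Mul(I, Pow(I, -1)) = 1)
Function('z')(u) = Mul(2, Pow(u, Rational(1, 2)))
Mul(Function('z')(Function('H')(Function('a')(-2))), 16291) = Mul(Mul(2, Pow(1, Rational(1, 2))), 16291) = Mul(Mul(2, 1), 16291) = Mul(2, 16291) = 32582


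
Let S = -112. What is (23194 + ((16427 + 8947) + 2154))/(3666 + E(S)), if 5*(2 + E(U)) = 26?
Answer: 126805/9173 ≈ 13.824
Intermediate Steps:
E(U) = 16/5 (E(U) = -2 + (1/5)*26 = -2 + 26/5 = 16/5)
(23194 + ((16427 + 8947) + 2154))/(3666 + E(S)) = (23194 + ((16427 + 8947) + 2154))/(3666 + 16/5) = (23194 + (25374 + 2154))/(18346/5) = (23194 + 27528)*(5/18346) = 50722*(5/18346) = 126805/9173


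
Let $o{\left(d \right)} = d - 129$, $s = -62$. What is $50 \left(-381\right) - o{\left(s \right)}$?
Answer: $-18859$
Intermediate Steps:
$o{\left(d \right)} = -129 + d$
$50 \left(-381\right) - o{\left(s \right)} = 50 \left(-381\right) - \left(-129 - 62\right) = -19050 - -191 = -19050 + 191 = -18859$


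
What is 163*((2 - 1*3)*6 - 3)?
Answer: -1467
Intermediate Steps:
163*((2 - 1*3)*6 - 3) = 163*((2 - 3)*6 - 3) = 163*(-1*6 - 3) = 163*(-6 - 3) = 163*(-9) = -1467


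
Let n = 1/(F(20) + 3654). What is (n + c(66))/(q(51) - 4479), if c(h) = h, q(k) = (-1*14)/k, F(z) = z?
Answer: -12366735/839299582 ≈ -0.014735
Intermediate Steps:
q(k) = -14/k
n = 1/3674 (n = 1/(20 + 3654) = 1/3674 ≈ 0.00027218)
(n + c(66))/(q(51) - 4479) = (1/3674 + 66)/(-14/51 - 4479) = 242485/(3674*(-14*1/51 - 4479)) = 242485/(3674*(-14/51 - 4479)) = 242485/(3674*(-228443/51)) = (242485/3674)*(-51/228443) = -12366735/839299582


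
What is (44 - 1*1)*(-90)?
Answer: -3870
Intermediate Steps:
(44 - 1*1)*(-90) = (44 - 1)*(-90) = 43*(-90) = -3870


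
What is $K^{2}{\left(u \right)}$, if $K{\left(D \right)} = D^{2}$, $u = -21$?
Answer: $194481$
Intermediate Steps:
$K^{2}{\left(u \right)} = \left(\left(-21\right)^{2}\right)^{2} = 441^{2} = 194481$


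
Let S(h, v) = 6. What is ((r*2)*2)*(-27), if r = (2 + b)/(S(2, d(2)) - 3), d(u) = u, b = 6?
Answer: -288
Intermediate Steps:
r = 8/3 (r = (2 + 6)/(6 - 3) = 8/3 ≈ 2.6667)
((r*2)*2)*(-27) = (((8/3)*2)*2)*(-27) = ((16/3)*2)*(-27) = (32/3)*(-27) = -288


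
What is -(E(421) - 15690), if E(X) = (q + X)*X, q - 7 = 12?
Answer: -169550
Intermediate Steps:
q = 19 (q = 7 + 12 = 19)
E(X) = X*(19 + X) (E(X) = (19 + X)*X = X*(19 + X))
-(E(421) - 15690) = -(421*(19 + 421) - 15690) = -(421*440 - 15690) = -(185240 - 15690) = -1*169550 = -169550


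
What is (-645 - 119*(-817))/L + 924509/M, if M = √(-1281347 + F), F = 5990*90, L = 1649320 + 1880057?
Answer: 96578/3529377 - 924509*I*√742247/742247 ≈ 0.027364 - 1073.1*I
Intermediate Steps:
L = 3529377
F = 539100
M = I*√742247 (M = √(-1281347 + 539100) = √(-742247) = I*√742247 ≈ 861.54*I)
(-645 - 119*(-817))/L + 924509/M = (-645 - 119*(-817))/3529377 + 924509/((I*√742247)) = (-645 + 97223)*(1/3529377) + 924509*(-I*√742247/742247) = 96578*(1/3529377) - 924509*I*√742247/742247 = 96578/3529377 - 924509*I*√742247/742247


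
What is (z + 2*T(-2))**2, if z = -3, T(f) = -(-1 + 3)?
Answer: 49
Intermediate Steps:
T(f) = -2 (T(f) = -1*2 = -2)
(z + 2*T(-2))**2 = (-3 + 2*(-2))**2 = (-3 - 4)**2 = (-7)**2 = 49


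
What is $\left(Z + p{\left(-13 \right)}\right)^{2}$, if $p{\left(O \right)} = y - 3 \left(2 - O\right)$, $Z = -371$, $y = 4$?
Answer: $169744$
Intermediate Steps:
$p{\left(O \right)} = -2 + 3 O$ ($p{\left(O \right)} = 4 - 3 \left(2 - O\right) = 4 + \left(-6 + 3 O\right) = -2 + 3 O$)
$\left(Z + p{\left(-13 \right)}\right)^{2} = \left(-371 + \left(-2 + 3 \left(-13\right)\right)\right)^{2} = \left(-371 - 41\right)^{2} = \left(-412\right)^{2} = 169744$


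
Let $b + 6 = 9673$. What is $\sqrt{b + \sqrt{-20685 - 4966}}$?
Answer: $\sqrt{9667 + i \sqrt{25651}} \approx 98.324 + 0.8144 i$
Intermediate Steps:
$b = 9667$ ($b = -6 + 9673 = 9667$)
$\sqrt{b + \sqrt{-20685 - 4966}} = \sqrt{9667 + \sqrt{-20685 - 4966}} = \sqrt{9667 + \sqrt{-25651}} = \sqrt{9667 + i \sqrt{25651}}$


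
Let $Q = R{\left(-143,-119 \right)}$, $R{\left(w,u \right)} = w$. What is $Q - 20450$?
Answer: $-20593$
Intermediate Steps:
$Q = -143$
$Q - 20450 = -143 - 20450 = -20593$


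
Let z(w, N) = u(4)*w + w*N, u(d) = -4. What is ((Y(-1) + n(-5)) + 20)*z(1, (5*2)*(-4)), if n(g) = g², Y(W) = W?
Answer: -1936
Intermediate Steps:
z(w, N) = -4*w + N*w (z(w, N) = -4*w + w*N = -4*w + N*w)
((Y(-1) + n(-5)) + 20)*z(1, (5*2)*(-4)) = ((-1 + (-5)²) + 20)*(1*(-4 + (5*2)*(-4))) = ((-1 + 25) + 20)*(1*(-4 + 10*(-4))) = (24 + 20)*(1*(-4 - 40)) = 44*(1*(-44)) = 44*(-44) = -1936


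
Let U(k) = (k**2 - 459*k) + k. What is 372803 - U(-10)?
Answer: 368123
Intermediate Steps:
U(k) = k**2 - 458*k
372803 - U(-10) = 372803 - (-10)*(-458 - 10) = 372803 - (-10)*(-468) = 372803 - 1*4680 = 372803 - 4680 = 368123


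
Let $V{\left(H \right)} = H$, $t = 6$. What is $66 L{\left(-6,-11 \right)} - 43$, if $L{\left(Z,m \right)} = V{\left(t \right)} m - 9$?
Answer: $-4993$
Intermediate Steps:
$L{\left(Z,m \right)} = -9 + 6 m$ ($L{\left(Z,m \right)} = 6 m - 9 = -9 + 6 m$)
$66 L{\left(-6,-11 \right)} - 43 = 66 \left(-9 + 6 \left(-11\right)\right) - 43 = 66 \left(-9 - 66\right) - 43 = 66 \left(-75\right) - 43 = -4950 - 43 = -4993$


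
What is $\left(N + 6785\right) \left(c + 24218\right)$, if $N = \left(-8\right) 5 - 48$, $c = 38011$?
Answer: $416747613$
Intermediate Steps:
$N = -88$ ($N = -40 - 48 = -88$)
$\left(N + 6785\right) \left(c + 24218\right) = \left(-88 + 6785\right) \left(38011 + 24218\right) = 6697 \cdot 62229 = 416747613$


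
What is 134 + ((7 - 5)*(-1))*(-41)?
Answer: 216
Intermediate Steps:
134 + ((7 - 5)*(-1))*(-41) = 134 + (2*(-1))*(-41) = 134 - 2*(-41) = 134 + 82 = 216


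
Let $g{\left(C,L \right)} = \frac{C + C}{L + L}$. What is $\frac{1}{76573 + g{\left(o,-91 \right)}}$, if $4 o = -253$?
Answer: $\frac{364}{27872825} \approx 1.3059 \cdot 10^{-5}$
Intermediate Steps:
$o = - \frac{253}{4}$ ($o = \frac{1}{4} \left(-253\right) = - \frac{253}{4} \approx -63.25$)
$g{\left(C,L \right)} = \frac{C}{L}$ ($g{\left(C,L \right)} = \frac{2 C}{2 L} = 2 C \frac{1}{2 L} = \frac{C}{L}$)
$\frac{1}{76573 + g{\left(o,-91 \right)}} = \frac{1}{76573 - \frac{253}{4 \left(-91\right)}} = \frac{1}{76573 - - \frac{253}{364}} = \frac{1}{76573 + \frac{253}{364}} = \frac{1}{\frac{27872825}{364}} = \frac{364}{27872825}$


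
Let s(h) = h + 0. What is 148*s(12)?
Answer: 1776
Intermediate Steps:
s(h) = h
148*s(12) = 148*12 = 1776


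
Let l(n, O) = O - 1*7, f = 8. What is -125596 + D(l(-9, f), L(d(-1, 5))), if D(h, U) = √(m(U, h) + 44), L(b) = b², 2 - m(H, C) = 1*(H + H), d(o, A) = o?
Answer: -125596 + 2*√11 ≈ -1.2559e+5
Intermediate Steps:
m(H, C) = 2 - 2*H (m(H, C) = 2 - (H + H) = 2 - 2*H)
l(n, O) = -7 + O (l(n, O) = O - 7 = -7 + O)
D(h, U) = √(46 - 2*U) (D(h, U) = √((2 - 2*U) + 44) = √(46 - 2*U))
-125596 + D(l(-9, f), L(d(-1, 5))) = -125596 + √(46 - 2*(-1)²) = -125596 + √(46 - 2*1) = -125596 + √(46 - 2) = -125596 + √44 = -125596 + 2*√11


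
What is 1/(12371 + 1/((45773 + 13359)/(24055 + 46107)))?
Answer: 29566/365796067 ≈ 8.0826e-5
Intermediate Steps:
1/(12371 + 1/((45773 + 13359)/(24055 + 46107))) = 1/(12371 + 1/(59132/70162)) = 1/(12371 + 1/(59132*(1/70162))) = 1/(12371 + 1/(29566/35081)) = 1/(12371 + 35081/29566) = 1/(365796067/29566) = 29566/365796067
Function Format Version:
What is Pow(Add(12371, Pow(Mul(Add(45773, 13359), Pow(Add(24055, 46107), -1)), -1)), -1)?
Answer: Rational(29566, 365796067) ≈ 8.0826e-5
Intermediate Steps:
Pow(Add(12371, Pow(Mul(Add(45773, 13359), Pow(Add(24055, 46107), -1)), -1)), -1) = Pow(Add(12371, Pow(Mul(59132, Pow(70162, -1)), -1)), -1) = Pow(Add(12371, Pow(Mul(59132, Rational(1, 70162)), -1)), -1) = Pow(Add(12371, Pow(Rational(29566, 35081), -1)), -1) = Pow(Add(12371, Rational(35081, 29566)), -1) = Pow(Rational(365796067, 29566), -1) = Rational(29566, 365796067)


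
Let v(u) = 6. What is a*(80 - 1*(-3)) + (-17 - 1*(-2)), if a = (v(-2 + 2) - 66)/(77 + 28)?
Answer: -437/7 ≈ -62.429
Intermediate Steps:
a = -4/7 (a = (6 - 66)/(77 + 28) = -60/105 = -60*1/105 = -4/7 ≈ -0.57143)
a*(80 - 1*(-3)) + (-17 - 1*(-2)) = -4*(80 - 1*(-3))/7 + (-17 - 1*(-2)) = -4*(80 + 3)/7 + (-17 + 2) = -4/7*83 - 15 = -332/7 - 15 = -437/7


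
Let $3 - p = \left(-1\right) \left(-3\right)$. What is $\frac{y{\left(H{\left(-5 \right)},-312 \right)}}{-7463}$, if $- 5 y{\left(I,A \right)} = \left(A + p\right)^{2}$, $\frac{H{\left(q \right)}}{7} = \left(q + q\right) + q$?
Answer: $\frac{97344}{37315} \approx 2.6087$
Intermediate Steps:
$H{\left(q \right)} = 21 q$ ($H{\left(q \right)} = 7 \left(\left(q + q\right) + q\right) = 7 \left(2 q + q\right) = 7 \cdot 3 q = 21 q$)
$p = 0$ ($p = 3 - \left(-1\right) \left(-3\right) = 3 - 3 = 0$)
$y{\left(I,A \right)} = - \frac{A^{2}}{5}$ ($y{\left(I,A \right)} = - \frac{\left(A + 0\right)^{2}}{5} = - \frac{A^{2}}{5}$)
$\frac{y{\left(H{\left(-5 \right)},-312 \right)}}{-7463} = \frac{\left(- \frac{1}{5}\right) \left(-312\right)^{2}}{-7463} = \left(- \frac{1}{5}\right) 97344 \left(- \frac{1}{7463}\right) = \left(- \frac{97344}{5}\right) \left(- \frac{1}{7463}\right) = \frac{97344}{37315}$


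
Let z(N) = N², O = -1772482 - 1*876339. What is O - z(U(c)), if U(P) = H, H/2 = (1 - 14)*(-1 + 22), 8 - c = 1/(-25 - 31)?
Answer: -2946937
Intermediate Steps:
O = -2648821 (O = -1772482 - 876339 = -2648821)
c = 449/56 (c = 8 - 1/(-25 - 31) = 8 - 1/(-56) = 8 - 1*(-1/56) = 8 + 1/56 = 449/56 ≈ 8.0179)
H = -546 (H = 2*((1 - 14)*(-1 + 22)) = 2*(-13*21) = 2*(-273) = -546)
U(P) = -546
O - z(U(c)) = -2648821 - 1*(-546)² = -2648821 - 1*298116 = -2648821 - 298116 = -2946937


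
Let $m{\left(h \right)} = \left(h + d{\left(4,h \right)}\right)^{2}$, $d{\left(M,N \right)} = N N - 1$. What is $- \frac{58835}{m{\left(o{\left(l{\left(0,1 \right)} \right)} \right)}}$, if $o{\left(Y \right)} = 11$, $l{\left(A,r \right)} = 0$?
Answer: $- \frac{58835}{17161} \approx -3.4284$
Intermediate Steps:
$d{\left(M,N \right)} = -1 + N^{2}$ ($d{\left(M,N \right)} = N^{2} - 1 = -1 + N^{2}$)
$m{\left(h \right)} = \left(-1 + h + h^{2}\right)^{2}$ ($m{\left(h \right)} = \left(h + \left(-1 + h^{2}\right)\right)^{2} = \left(-1 + h + h^{2}\right)^{2}$)
$- \frac{58835}{m{\left(o{\left(l{\left(0,1 \right)} \right)} \right)}} = - \frac{58835}{\left(-1 + 11 + 11^{2}\right)^{2}} = - \frac{58835}{\left(-1 + 11 + 121\right)^{2}} = - \frac{58835}{131^{2}} = - \frac{58835}{17161}$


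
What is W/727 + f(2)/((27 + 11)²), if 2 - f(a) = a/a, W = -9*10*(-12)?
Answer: 1560247/1049788 ≈ 1.4862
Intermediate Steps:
W = 1080 (W = -90*(-12) = 1080)
f(a) = 1 (f(a) = 2 - a/a = 2 - 1*1 = 2 - 1 = 1)
W/727 + f(2)/((27 + 11)²) = 1080/727 + 1/(27 + 11)² = 1080*(1/727) + 1/38² = 1080/727 + 1/1444 = 1560247/1049788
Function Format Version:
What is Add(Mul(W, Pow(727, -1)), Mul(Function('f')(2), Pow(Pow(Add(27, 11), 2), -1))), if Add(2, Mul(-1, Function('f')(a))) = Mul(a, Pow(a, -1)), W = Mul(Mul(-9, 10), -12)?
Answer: Rational(1560247, 1049788) ≈ 1.4862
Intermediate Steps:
W = 1080 (W = Mul(-90, -12) = 1080)
Function('f')(a) = 1 (Function('f')(a) = Add(2, Mul(-1, Mul(a, Pow(a, -1)))) = Add(2, Mul(-1, 1)) = Add(2, -1) = 1)
Add(Mul(W, Pow(727, -1)), Mul(Function('f')(2), Pow(Pow(Add(27, 11), 2), -1))) = Add(Mul(1080, Pow(727, -1)), Mul(1, Pow(Pow(Add(27, 11), 2), -1))) = Add(Mul(1080, Rational(1, 727)), Mul(1, Pow(Pow(38, 2), -1))) = Add(Rational(1080, 727), Mul(1, Pow(1444, -1))) = Add(Rational(1080, 727), Mul(1, Rational(1, 1444))) = Add(Rational(1080, 727), Rational(1, 1444)) = Rational(1560247, 1049788)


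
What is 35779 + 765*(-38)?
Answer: 6709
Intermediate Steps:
35779 + 765*(-38) = 35779 - 29070 = 6709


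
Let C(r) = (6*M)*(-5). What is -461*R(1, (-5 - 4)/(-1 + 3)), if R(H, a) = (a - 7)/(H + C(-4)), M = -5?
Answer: 10603/302 ≈ 35.109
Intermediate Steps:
C(r) = 150 (C(r) = (6*(-5))*(-5) = -30*(-5) = 150)
R(H, a) = (-7 + a)/(150 + H) (R(H, a) = (a - 7)/(H + 150) = (-7 + a)/(150 + H))
-461*R(1, (-5 - 4)/(-1 + 3)) = -461*(-7 + (-5 - 4)/(-1 + 3))/(150 + 1) = -461*(-7 - 9/2)/151 = -461*(-23)/(151*2) = -461*(-23/302) = 10603/302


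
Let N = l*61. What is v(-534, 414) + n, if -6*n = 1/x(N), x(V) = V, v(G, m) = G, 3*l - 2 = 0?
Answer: -130297/244 ≈ -534.00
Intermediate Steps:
l = 2/3 (l = 2/3 + (1/3)*0 = 2/3 + 0 = 2/3 ≈ 0.66667)
N = 122/3 (N = (2/3)*61 = 122/3 ≈ 40.667)
n = -1/244 (n = -1/(6*122/3) = -1/6*3/122 = -1/244 ≈ -0.0040984)
v(-534, 414) + n = -534 - 1/244 = -130297/244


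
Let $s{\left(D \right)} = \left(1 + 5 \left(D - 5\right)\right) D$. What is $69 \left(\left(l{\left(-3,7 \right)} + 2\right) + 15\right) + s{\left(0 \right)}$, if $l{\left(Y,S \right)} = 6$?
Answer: $1587$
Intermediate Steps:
$s{\left(D \right)} = D \left(-24 + 5 D\right)$ ($s{\left(D \right)} = \left(1 + 5 \left(D - 5\right)\right) D = \left(1 + 5 \left(-5 + D\right)\right) D = \left(1 + \left(-25 + 5 D\right)\right) D = \left(-24 + 5 D\right) D = D \left(-24 + 5 D\right)$)
$69 \left(\left(l{\left(-3,7 \right)} + 2\right) + 15\right) + s{\left(0 \right)} = 69 \left(\left(6 + 2\right) + 15\right) + 0 \left(-24 + 5 \cdot 0\right) = 69 \left(8 + 15\right) + 0 \left(-24 + 0\right) = 69 \cdot 23 + 0 \left(-24\right) = 1587 + 0 = 1587$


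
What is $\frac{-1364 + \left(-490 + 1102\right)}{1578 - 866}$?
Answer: $- \frac{94}{89} \approx -1.0562$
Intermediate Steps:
$\frac{-1364 + \left(-490 + 1102\right)}{1578 - 866} = \frac{-1364 + 612}{712} = \left(-752\right) \frac{1}{712} = - \frac{94}{89}$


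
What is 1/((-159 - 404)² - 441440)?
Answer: -1/124471 ≈ -8.0340e-6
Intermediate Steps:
1/((-159 - 404)² - 441440) = 1/((-563)² - 441440) = 1/(316969 - 441440) = 1/(-124471) = -1/124471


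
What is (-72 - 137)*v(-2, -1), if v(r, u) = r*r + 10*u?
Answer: 1254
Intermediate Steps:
v(r, u) = r² + 10*u
(-72 - 137)*v(-2, -1) = (-72 - 137)*((-2)² + 10*(-1)) = -209*(4 - 10) = -209*(-6) = 1254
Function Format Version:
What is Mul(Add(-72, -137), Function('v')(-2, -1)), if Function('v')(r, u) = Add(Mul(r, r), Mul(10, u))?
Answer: 1254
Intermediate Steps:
Function('v')(r, u) = Add(Pow(r, 2), Mul(10, u))
Mul(Add(-72, -137), Function('v')(-2, -1)) = Mul(Add(-72, -137), Add(Pow(-2, 2), Mul(10, -1))) = Mul(-209, Add(4, -10)) = Mul(-209, -6) = 1254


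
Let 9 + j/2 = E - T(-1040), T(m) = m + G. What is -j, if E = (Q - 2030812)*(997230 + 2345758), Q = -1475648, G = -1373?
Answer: 23444107400152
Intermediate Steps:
T(m) = -1373 + m (T(m) = m - 1373 = -1373 + m)
E = -11722053702480 (E = (-1475648 - 2030812)*(997230 + 2345758) = -3506460*3342988 = -11722053702480)
j = -23444107400152 (j = -18 + 2*(-11722053702480 - (-1373 - 1040)) = -18 + 2*(-11722053702480 - 1*(-2413)) = -18 + 2*(-11722053702480 + 2413) = -18 + 2*(-11722053700067) = -18 - 23444107400134 = -23444107400152)
-j = -1*(-23444107400152) = 23444107400152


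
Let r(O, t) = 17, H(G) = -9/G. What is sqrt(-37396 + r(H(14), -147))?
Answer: I*sqrt(37379) ≈ 193.34*I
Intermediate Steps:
sqrt(-37396 + r(H(14), -147)) = sqrt(-37396 + 17) = sqrt(-37379) = I*sqrt(37379)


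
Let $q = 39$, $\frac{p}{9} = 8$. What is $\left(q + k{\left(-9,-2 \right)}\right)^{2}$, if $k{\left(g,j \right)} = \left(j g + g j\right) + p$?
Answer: $21609$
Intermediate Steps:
$p = 72$ ($p = 9 \cdot 8 = 72$)
$k{\left(g,j \right)} = 72 + 2 g j$ ($k{\left(g,j \right)} = \left(j g + g j\right) + 72 = \left(g j + g j\right) + 72 = 2 g j + 72 = 72 + 2 g j$)
$\left(q + k{\left(-9,-2 \right)}\right)^{2} = \left(39 + \left(72 + 2 \left(-9\right) \left(-2\right)\right)\right)^{2} = \left(39 + \left(72 + 36\right)\right)^{2} = \left(39 + 108\right)^{2} = 147^{2} = 21609$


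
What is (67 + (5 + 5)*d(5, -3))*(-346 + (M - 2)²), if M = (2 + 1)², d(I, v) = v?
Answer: -10989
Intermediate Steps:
M = 9 (M = 3² = 9)
(67 + (5 + 5)*d(5, -3))*(-346 + (M - 2)²) = (67 + (5 + 5)*(-3))*(-346 + (9 - 2)²) = (67 + 10*(-3))*(-346 + 7²) = (67 - 30)*(-346 + 49) = 37*(-297) = -10989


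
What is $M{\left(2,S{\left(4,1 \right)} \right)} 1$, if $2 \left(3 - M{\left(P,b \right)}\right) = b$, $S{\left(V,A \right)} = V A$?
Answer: $1$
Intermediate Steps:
$S{\left(V,A \right)} = A V$
$M{\left(P,b \right)} = 3 - \frac{b}{2}$
$M{\left(2,S{\left(4,1 \right)} \right)} 1 = \left(3 - \frac{1 \cdot 4}{2}\right) 1 = \left(3 - 2\right) 1 = 1 \cdot 1 = 1$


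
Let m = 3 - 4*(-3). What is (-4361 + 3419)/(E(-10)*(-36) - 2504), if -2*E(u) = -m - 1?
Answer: 471/1396 ≈ 0.33739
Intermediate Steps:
m = 15 (m = 3 + 12 = 15)
E(u) = 8 (E(u) = -(-1*15 - 1)/2 = -(-15 - 1)/2 = -½*(-16) = 8)
(-4361 + 3419)/(E(-10)*(-36) - 2504) = (-4361 + 3419)/(8*(-36) - 2504) = -942/(-288 - 2504) = -942/(-2792) = -942*(-1/2792) = 471/1396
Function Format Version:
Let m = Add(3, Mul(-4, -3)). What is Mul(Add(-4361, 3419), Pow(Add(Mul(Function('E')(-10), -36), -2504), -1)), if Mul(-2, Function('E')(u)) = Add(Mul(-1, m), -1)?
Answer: Rational(471, 1396) ≈ 0.33739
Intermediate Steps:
m = 15 (m = Add(3, 12) = 15)
Function('E')(u) = 8 (Function('E')(u) = Mul(Rational(-1, 2), Add(Mul(-1, 15), -1)) = Mul(Rational(-1, 2), Add(-15, -1)) = Mul(Rational(-1, 2), -16) = 8)
Mul(Add(-4361, 3419), Pow(Add(Mul(Function('E')(-10), -36), -2504), -1)) = Mul(Add(-4361, 3419), Pow(Add(Mul(8, -36), -2504), -1)) = Mul(-942, Pow(Add(-288, -2504), -1)) = Mul(-942, Pow(-2792, -1)) = Mul(-942, Rational(-1, 2792)) = Rational(471, 1396)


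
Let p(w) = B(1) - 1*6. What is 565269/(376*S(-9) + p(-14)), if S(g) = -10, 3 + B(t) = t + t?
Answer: -565269/3767 ≈ -150.06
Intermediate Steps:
B(t) = -3 + 2*t (B(t) = -3 + (t + t) = -3 + 2*t)
p(w) = -7 (p(w) = (-3 + 2*1) - 1*6 = (-3 + 2) - 6 = -1 - 6 = -7)
565269/(376*S(-9) + p(-14)) = 565269/(376*(-10) - 7) = 565269/(-3760 - 7) = 565269/(-3767) = 565269*(-1/3767) = -565269/3767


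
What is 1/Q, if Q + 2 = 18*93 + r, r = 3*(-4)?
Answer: 1/1660 ≈ 0.00060241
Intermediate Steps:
r = -12
Q = 1660 (Q = -2 + (18*93 - 12) = -2 + (1674 - 12) = -2 + 1662 = 1660)
1/Q = 1/1660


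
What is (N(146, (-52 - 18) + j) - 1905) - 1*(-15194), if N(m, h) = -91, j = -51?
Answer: 13198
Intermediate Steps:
(N(146, (-52 - 18) + j) - 1905) - 1*(-15194) = (-91 - 1905) - 1*(-15194) = -1996 + 15194 = 13198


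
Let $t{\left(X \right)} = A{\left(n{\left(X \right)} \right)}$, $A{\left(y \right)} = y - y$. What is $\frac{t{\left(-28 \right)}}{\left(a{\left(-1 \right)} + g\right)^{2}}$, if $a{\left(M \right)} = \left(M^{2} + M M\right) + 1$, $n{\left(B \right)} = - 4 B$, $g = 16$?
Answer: $0$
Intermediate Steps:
$a{\left(M \right)} = 1 + 2 M^{2}$ ($a{\left(M \right)} = \left(M^{2} + M^{2}\right) + 1 = 2 M^{2} + 1 = 1 + 2 M^{2}$)
$A{\left(y \right)} = 0$
$t{\left(X \right)} = 0$
$\frac{t{\left(-28 \right)}}{\left(a{\left(-1 \right)} + g\right)^{2}} = \frac{0}{\left(\left(1 + 2 \left(-1\right)^{2}\right) + 16\right)^{2}} = \frac{0}{\left(\left(1 + 2 \cdot 1\right) + 16\right)^{2}} = \frac{0}{\left(\left(1 + 2\right) + 16\right)^{2}} = \frac{0}{\left(3 + 16\right)^{2}} = \frac{0}{19^{2}} = \frac{0}{361} = 0 \cdot \frac{1}{361} = 0$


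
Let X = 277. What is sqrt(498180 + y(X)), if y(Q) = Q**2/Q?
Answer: sqrt(498457) ≈ 706.01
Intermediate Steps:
y(Q) = Q
sqrt(498180 + y(X)) = sqrt(498180 + 277) = sqrt(498457)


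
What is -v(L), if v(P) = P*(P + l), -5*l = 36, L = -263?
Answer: -355313/5 ≈ -71063.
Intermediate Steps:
l = -36/5 (l = -⅕*36 = -36/5 ≈ -7.2000)
v(P) = P*(-36/5 + P) (v(P) = P*(P - 36/5) = P*(-36/5 + P))
-v(L) = -(-263)*(-36 + 5*(-263))/5 = -(-263)*(-36 - 1315)/5 = -(-263)*(-1351)/5 = -1*355313/5 = -355313/5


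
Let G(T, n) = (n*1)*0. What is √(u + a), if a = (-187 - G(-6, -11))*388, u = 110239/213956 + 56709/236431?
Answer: 11*I*√2269836232879641282773/1945608886 ≈ 269.36*I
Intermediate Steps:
u = 38197147813/50585831036 (u = 110239*(1/213956) + 56709*(1/236431) = 110239/213956 + 56709/236431 = 38197147813/50585831036 ≈ 0.75510)
G(T, n) = 0 (G(T, n) = n*0 = 0)
a = -72556 (a = (-187 - 1*0)*388 = (-187 + 0)*388 = -187*388 = -72556)
√(u + a) = √(38197147813/50585831036 - 72556) = √(-3670267359500203/50585831036) = 11*I*√2269836232879641282773/1945608886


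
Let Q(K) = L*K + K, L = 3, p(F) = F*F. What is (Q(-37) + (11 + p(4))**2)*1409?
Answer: 818629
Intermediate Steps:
p(F) = F**2
Q(K) = 4*K (Q(K) = 3*K + K = 4*K)
(Q(-37) + (11 + p(4))**2)*1409 = (4*(-37) + (11 + 4**2)**2)*1409 = (-148 + (11 + 16)**2)*1409 = (-148 + 27**2)*1409 = (-148 + 729)*1409 = 581*1409 = 818629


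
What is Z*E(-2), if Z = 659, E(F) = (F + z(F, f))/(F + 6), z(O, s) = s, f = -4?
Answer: -1977/2 ≈ -988.50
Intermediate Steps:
E(F) = (-4 + F)/(6 + F) (E(F) = (F - 4)/(F + 6) = (-4 + F)/(6 + F))
Z*E(-2) = 659*((-4 - 2)/(6 - 2)) = 659*(-6/4) = 659*((¼)*(-6)) = 659*(-3/2) = -1977/2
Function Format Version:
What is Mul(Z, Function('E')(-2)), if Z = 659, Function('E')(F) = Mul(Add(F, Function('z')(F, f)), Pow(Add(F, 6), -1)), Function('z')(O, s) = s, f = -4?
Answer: Rational(-1977, 2) ≈ -988.50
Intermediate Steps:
Function('E')(F) = Mul(Pow(Add(6, F), -1), Add(-4, F)) (Function('E')(F) = Mul(Add(F, -4), Pow(Add(F, 6), -1)) = Mul(Add(-4, F), Pow(Add(6, F), -1)) = Mul(Pow(Add(6, F), -1), Add(-4, F)))
Mul(Z, Function('E')(-2)) = Mul(659, Mul(Pow(Add(6, -2), -1), Add(-4, -2))) = Mul(659, Mul(Pow(4, -1), -6)) = Mul(659, Mul(Rational(1, 4), -6)) = Mul(659, Rational(-3, 2)) = Rational(-1977, 2)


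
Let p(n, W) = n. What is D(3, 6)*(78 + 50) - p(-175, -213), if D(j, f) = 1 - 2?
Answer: 47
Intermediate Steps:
D(j, f) = -1
D(3, 6)*(78 + 50) - p(-175, -213) = -(78 + 50) - 1*(-175) = -1*128 + 175 = -128 + 175 = 47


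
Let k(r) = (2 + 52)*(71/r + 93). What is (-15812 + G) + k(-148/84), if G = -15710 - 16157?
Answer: -1658823/37 ≈ -44833.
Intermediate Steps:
k(r) = 5022 + 3834/r (k(r) = 54*(93 + 71/r) = 5022 + 3834/r)
G = -31867
(-15812 + G) + k(-148/84) = (-15812 - 31867) + (5022 + 3834/((-148/84))) = -47679 + (5022 + 3834/((-148*1/84))) = -47679 + (5022 + 3834/(-37/21)) = -47679 + (5022 + 3834*(-21/37)) = -47679 + (5022 - 80514/37) = -47679 + 105300/37 = -1658823/37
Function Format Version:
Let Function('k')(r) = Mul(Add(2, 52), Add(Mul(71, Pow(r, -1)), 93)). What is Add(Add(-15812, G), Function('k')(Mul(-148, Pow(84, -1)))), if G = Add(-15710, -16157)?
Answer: Rational(-1658823, 37) ≈ -44833.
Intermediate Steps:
Function('k')(r) = Add(5022, Mul(3834, Pow(r, -1))) (Function('k')(r) = Mul(54, Add(93, Mul(71, Pow(r, -1)))) = Add(5022, Mul(3834, Pow(r, -1))))
G = -31867
Add(Add(-15812, G), Function('k')(Mul(-148, Pow(84, -1)))) = Add(Add(-15812, -31867), Add(5022, Mul(3834, Pow(Mul(-148, Pow(84, -1)), -1)))) = Add(-47679, Add(5022, Mul(3834, Pow(Mul(-148, Rational(1, 84)), -1)))) = Add(-47679, Add(5022, Mul(3834, Pow(Rational(-37, 21), -1)))) = Add(-47679, Add(5022, Mul(3834, Rational(-21, 37)))) = Add(-47679, Add(5022, Rational(-80514, 37))) = Add(-47679, Rational(105300, 37)) = Rational(-1658823, 37)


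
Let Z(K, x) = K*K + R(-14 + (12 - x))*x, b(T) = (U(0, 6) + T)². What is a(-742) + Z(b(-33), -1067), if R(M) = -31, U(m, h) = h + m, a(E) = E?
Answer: 563776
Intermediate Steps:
b(T) = (6 + T)² (b(T) = ((6 + 0) + T)² = (6 + T)²)
Z(K, x) = K² - 31*x (Z(K, x) = K*K - 31*x = K² - 31*x)
a(-742) + Z(b(-33), -1067) = -742 + (((6 - 33)²)² - 31*(-1067)) = -742 + (((-27)²)² + 33077) = -742 + (729² + 33077) = -742 + (531441 + 33077) = -742 + 564518 = 563776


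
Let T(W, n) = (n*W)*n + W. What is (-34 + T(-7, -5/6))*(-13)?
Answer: 21463/36 ≈ 596.19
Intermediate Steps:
T(W, n) = W + W*n² (T(W, n) = (W*n)*n + W = W*n² + W = W + W*n²)
(-34 + T(-7, -5/6))*(-13) = (-34 - 7*(1 + (-5/6)²))*(-13) = (-34 - 7*(1 + (-5*⅙)²))*(-13) = (-34 - 7*(1 + (-⅚)²))*(-13) = (-34 - 7*(1 + 25/36))*(-13) = (-34 - 7*61/36)*(-13) = (-34 - 427/36)*(-13) = -1651/36*(-13) = 21463/36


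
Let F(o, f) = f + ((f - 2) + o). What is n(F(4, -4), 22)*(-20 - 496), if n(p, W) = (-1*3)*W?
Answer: 34056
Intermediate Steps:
F(o, f) = -2 + o + 2*f (F(o, f) = f + ((-2 + f) + o) = f + (-2 + f + o) = -2 + o + 2*f)
n(p, W) = -3*W
n(F(4, -4), 22)*(-20 - 496) = (-3*22)*(-20 - 496) = -66*(-516) = 34056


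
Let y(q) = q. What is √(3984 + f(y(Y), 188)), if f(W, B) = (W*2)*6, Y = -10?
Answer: 2*√966 ≈ 62.161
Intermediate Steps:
f(W, B) = 12*W (f(W, B) = (2*W)*6 = 12*W)
√(3984 + f(y(Y), 188)) = √(3984 + 12*(-10)) = √(3984 - 120) = √3864 = 2*√966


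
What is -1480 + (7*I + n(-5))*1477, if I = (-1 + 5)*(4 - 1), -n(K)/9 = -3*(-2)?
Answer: 42830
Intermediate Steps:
n(K) = -54 (n(K) = -(-27)*(-2) = -9*6 = -54)
I = 12 (I = 4*3 = 12)
-1480 + (7*I + n(-5))*1477 = -1480 + (7*12 - 54)*1477 = -1480 + (84 - 54)*1477 = -1480 + 30*1477 = -1480 + 44310 = 42830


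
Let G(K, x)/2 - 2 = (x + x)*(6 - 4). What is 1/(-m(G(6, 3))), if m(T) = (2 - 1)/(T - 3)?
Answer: -25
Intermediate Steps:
G(K, x) = 4 + 8*x (G(K, x) = 4 + 2*((x + x)*(6 - 4)) = 4 + 2*((2*x)*2) = 4 + 2*(4*x) = 4 + 8*x)
m(T) = 1/(-3 + T)
1/(-m(G(6, 3))) = 1/(-1/(-3 + (4 + 8*3))) = 1/(-1/(-3 + (4 + 24))) = 1/(-1/(-3 + 28)) = 1/(-1/25) = -25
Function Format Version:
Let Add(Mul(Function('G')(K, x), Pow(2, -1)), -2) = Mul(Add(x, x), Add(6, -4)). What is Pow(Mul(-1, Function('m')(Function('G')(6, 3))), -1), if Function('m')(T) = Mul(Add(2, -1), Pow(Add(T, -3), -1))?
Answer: -25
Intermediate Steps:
Function('G')(K, x) = Add(4, Mul(8, x)) (Function('G')(K, x) = Add(4, Mul(2, Mul(Add(x, x), Add(6, -4)))) = Add(4, Mul(2, Mul(Mul(2, x), 2))) = Add(4, Mul(2, Mul(4, x))) = Add(4, Mul(8, x)))
Function('m')(T) = Pow(Add(-3, T), -1) (Function('m')(T) = Mul(1, Pow(Add(-3, T), -1)) = Pow(Add(-3, T), -1))
Pow(Mul(-1, Function('m')(Function('G')(6, 3))), -1) = Pow(Mul(-1, Pow(Add(-3, Add(4, Mul(8, 3))), -1)), -1) = Pow(Mul(-1, Pow(Add(-3, Add(4, 24)), -1)), -1) = Pow(Mul(-1, Pow(Add(-3, 28), -1)), -1) = Pow(Mul(-1, Pow(25, -1)), -1) = Pow(Mul(-1, Rational(1, 25)), -1) = Pow(Rational(-1, 25), -1) = -25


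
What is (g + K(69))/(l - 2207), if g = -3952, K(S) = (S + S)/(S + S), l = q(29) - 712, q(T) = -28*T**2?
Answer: 3951/26467 ≈ 0.14928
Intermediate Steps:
l = -24260 (l = -28*29**2 - 712 = -28*841 - 712 = -23548 - 712 = -24260)
K(S) = 1 (K(S) = (2*S)/((2*S)) = (2*S)*(1/(2*S)) = 1)
(g + K(69))/(l - 2207) = (-3952 + 1)/(-24260 - 2207) = -3951/(-26467) = -3951*(-1/26467) = 3951/26467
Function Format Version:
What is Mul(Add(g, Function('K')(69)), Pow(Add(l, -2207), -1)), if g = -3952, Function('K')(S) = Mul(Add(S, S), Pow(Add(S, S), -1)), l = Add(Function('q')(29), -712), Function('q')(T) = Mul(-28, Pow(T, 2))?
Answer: Rational(3951, 26467) ≈ 0.14928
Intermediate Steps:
l = -24260 (l = Add(Mul(-28, Pow(29, 2)), -712) = Add(Mul(-28, 841), -712) = Add(-23548, -712) = -24260)
Function('K')(S) = 1 (Function('K')(S) = Mul(Mul(2, S), Pow(Mul(2, S), -1)) = Mul(Mul(2, S), Mul(Rational(1, 2), Pow(S, -1))) = 1)
Mul(Add(g, Function('K')(69)), Pow(Add(l, -2207), -1)) = Mul(Add(-3952, 1), Pow(Add(-24260, -2207), -1)) = Mul(-3951, Pow(-26467, -1)) = Mul(-3951, Rational(-1, 26467)) = Rational(3951, 26467)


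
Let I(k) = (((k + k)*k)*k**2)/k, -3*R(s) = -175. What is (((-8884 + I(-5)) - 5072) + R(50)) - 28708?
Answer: -128567/3 ≈ -42856.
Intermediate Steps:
R(s) = 175/3 (R(s) = -1/3*(-175) = 175/3)
I(k) = 2*k**3 (I(k) = (((2*k)*k)*k**2)/k = ((2*k**2)*k**2)/k = (2*k**4)/k = 2*k**3)
(((-8884 + I(-5)) - 5072) + R(50)) - 28708 = (((-8884 + 2*(-5)**3) - 5072) + 175/3) - 28708 = (((-8884 + 2*(-125)) - 5072) + 175/3) - 28708 = (((-8884 - 250) - 5072) + 175/3) - 28708 = ((-9134 - 5072) + 175/3) - 28708 = (-14206 + 175/3) - 28708 = -42443/3 - 28708 = -128567/3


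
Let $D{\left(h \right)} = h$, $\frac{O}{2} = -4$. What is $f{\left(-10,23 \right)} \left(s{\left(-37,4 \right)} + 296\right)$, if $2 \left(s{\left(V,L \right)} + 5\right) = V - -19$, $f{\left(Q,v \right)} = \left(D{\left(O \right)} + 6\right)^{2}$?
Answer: $1128$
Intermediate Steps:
$O = -8$ ($O = 2 \left(-4\right) = -8$)
$f{\left(Q,v \right)} = 4$ ($f{\left(Q,v \right)} = \left(-8 + 6\right)^{2} = \left(-2\right)^{2} = 4$)
$s{\left(V,L \right)} = \frac{9}{2} + \frac{V}{2}$ ($s{\left(V,L \right)} = -5 + \frac{V - -19}{2} = -5 + \frac{V + 19}{2} = -5 + \frac{19 + V}{2} = -5 + \left(\frac{19}{2} + \frac{V}{2}\right) = \frac{9}{2} + \frac{V}{2}$)
$f{\left(-10,23 \right)} \left(s{\left(-37,4 \right)} + 296\right) = 4 \left(\left(\frac{9}{2} + \frac{1}{2} \left(-37\right)\right) + 296\right) = 4 \left(\left(\frac{9}{2} - \frac{37}{2}\right) + 296\right) = 4 \left(-14 + 296\right) = 4 \cdot 282 = 1128$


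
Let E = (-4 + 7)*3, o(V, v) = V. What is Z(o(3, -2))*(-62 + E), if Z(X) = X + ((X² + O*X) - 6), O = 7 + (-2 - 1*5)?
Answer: -318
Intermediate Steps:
O = 0 (O = 7 + (-2 - 5) = 7 - 7 = 0)
E = 9 (E = 3*3 = 9)
Z(X) = -6 + X + X² (Z(X) = X + ((X² + 0*X) - 6) = X + ((X² + 0) - 6) = X + (X² - 6) = X + (-6 + X²) = -6 + X + X²)
Z(o(3, -2))*(-62 + E) = (-6 + 3 + 3²)*(-62 + 9) = (-6 + 3 + 9)*(-53) = 6*(-53) = -318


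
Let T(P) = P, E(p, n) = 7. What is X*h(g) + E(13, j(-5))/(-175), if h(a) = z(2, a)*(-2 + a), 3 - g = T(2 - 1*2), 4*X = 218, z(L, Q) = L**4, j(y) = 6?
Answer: 21799/25 ≈ 871.96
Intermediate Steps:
X = 109/2 (X = (1/4)*218 = 109/2 ≈ 54.500)
g = 3 (g = 3 - (2 - 1*2) = 3 - (2 - 2) = 3 - 1*0 = 3 + 0 = 3)
h(a) = -32 + 16*a (h(a) = 2**4*(-2 + a) = 16*(-2 + a) = -32 + 16*a)
X*h(g) + E(13, j(-5))/(-175) = 109*(-32 + 16*3)/2 + 7/(-175) = 109*(-32 + 48)/2 + 7*(-1/175) = (109/2)*16 - 1/25 = 872 - 1/25 = 21799/25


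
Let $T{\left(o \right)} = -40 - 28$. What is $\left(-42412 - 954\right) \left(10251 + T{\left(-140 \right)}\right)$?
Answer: $-441595978$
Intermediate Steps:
$T{\left(o \right)} = -68$ ($T{\left(o \right)} = -40 - 28 = -68$)
$\left(-42412 - 954\right) \left(10251 + T{\left(-140 \right)}\right) = \left(-42412 - 954\right) \left(10251 - 68\right) = \left(-43366\right) 10183 = -441595978$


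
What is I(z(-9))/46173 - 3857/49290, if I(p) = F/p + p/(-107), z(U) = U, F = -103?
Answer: -56984246921/730553361570 ≈ -0.078001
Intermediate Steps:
I(p) = -103/p - p/107 (I(p) = -103/p + p/(-107) = -103/p + p*(-1/107) = -103/p - p/107)
I(z(-9))/46173 - 3857/49290 = (-103/(-9) - 1/107*(-9))/46173 - 3857/49290 = (-103*(-⅑) + 9/107)*(1/46173) - 3857*1/49290 = (103/9 + 9/107)*(1/46173) - 3857/49290 = (11102/963)*(1/46173) - 3857/49290 = 11102/44464599 - 3857/49290 = -56984246921/730553361570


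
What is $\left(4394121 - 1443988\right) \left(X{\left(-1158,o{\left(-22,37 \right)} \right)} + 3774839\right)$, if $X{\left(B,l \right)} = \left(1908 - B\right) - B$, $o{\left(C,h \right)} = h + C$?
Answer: $11148738465379$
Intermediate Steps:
$o{\left(C,h \right)} = C + h$
$X{\left(B,l \right)} = 1908 - 2 B$
$\left(4394121 - 1443988\right) \left(X{\left(-1158,o{\left(-22,37 \right)} \right)} + 3774839\right) = \left(4394121 - 1443988\right) \left(\left(1908 - -2316\right) + 3774839\right) = 2950133 \left(\left(1908 + 2316\right) + 3774839\right) = 2950133 \left(4224 + 3774839\right) = 2950133 \cdot 3779063 = 11148738465379$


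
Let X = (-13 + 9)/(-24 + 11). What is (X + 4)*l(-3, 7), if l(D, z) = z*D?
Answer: -1176/13 ≈ -90.462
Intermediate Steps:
l(D, z) = D*z
X = 4/13 (X = -4/(-13) = -4*(-1/13) = 4/13 ≈ 0.30769)
(X + 4)*l(-3, 7) = (4/13 + 4)*(-3*7) = (56/13)*(-21) = -1176/13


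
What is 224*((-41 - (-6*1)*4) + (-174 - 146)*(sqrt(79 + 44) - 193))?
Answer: 13830432 - 71680*sqrt(123) ≈ 1.3035e+7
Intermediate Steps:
224*((-41 - (-6*1)*4) + (-174 - 146)*(sqrt(79 + 44) - 193)) = 224*((-41 - (-6)*4) - 320*(sqrt(123) - 193)) = 224*((-41 - 1*(-24)) - 320*(-193 + sqrt(123))) = 224*((-41 + 24) + (61760 - 320*sqrt(123))) = 224*(-17 + (61760 - 320*sqrt(123))) = 224*(61743 - 320*sqrt(123)) = 13830432 - 71680*sqrt(123)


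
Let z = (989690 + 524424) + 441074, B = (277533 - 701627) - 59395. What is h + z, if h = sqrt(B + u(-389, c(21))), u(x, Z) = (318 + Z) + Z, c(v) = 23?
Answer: 1955188 + 25*I*sqrt(773) ≈ 1.9552e+6 + 695.07*I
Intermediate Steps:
B = -483489 (B = -424094 - 59395 = -483489)
u(x, Z) = 318 + 2*Z
z = 1955188 (z = 1514114 + 441074 = 1955188)
h = 25*I*sqrt(773) (h = sqrt(-483489 + (318 + 2*23)) = sqrt(-483489 + (318 + 46)) = sqrt(-483489 + 364) = sqrt(-483125) = 25*I*sqrt(773) ≈ 695.07*I)
h + z = 25*I*sqrt(773) + 1955188 = 1955188 + 25*I*sqrt(773)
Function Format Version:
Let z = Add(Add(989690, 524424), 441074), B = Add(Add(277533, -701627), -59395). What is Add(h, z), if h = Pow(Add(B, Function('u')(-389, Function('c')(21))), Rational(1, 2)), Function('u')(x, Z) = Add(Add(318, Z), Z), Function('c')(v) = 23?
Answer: Add(1955188, Mul(25, I, Pow(773, Rational(1, 2)))) ≈ Add(1.9552e+6, Mul(695.07, I))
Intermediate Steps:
B = -483489 (B = Add(-424094, -59395) = -483489)
Function('u')(x, Z) = Add(318, Mul(2, Z))
z = 1955188 (z = Add(1514114, 441074) = 1955188)
h = Mul(25, I, Pow(773, Rational(1, 2))) (h = Pow(Add(-483489, Add(318, Mul(2, 23))), Rational(1, 2)) = Pow(Add(-483489, Add(318, 46)), Rational(1, 2)) = Pow(Add(-483489, 364), Rational(1, 2)) = Pow(-483125, Rational(1, 2)) = Mul(25, I, Pow(773, Rational(1, 2))) ≈ Mul(695.07, I))
Add(h, z) = Add(Mul(25, I, Pow(773, Rational(1, 2))), 1955188) = Add(1955188, Mul(25, I, Pow(773, Rational(1, 2))))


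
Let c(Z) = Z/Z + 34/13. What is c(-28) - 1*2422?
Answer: -31439/13 ≈ -2418.4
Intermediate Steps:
c(Z) = 47/13 (c(Z) = 1 + 34*(1/13) = 1 + 34/13 = 47/13)
c(-28) - 1*2422 = 47/13 - 1*2422 = 47/13 - 2422 = -31439/13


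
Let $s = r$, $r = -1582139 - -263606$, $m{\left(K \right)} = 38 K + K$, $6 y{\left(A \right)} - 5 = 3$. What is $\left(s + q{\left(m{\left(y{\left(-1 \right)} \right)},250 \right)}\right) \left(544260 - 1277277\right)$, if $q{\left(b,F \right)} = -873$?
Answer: $967147027902$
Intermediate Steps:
$y{\left(A \right)} = \frac{4}{3}$ ($y{\left(A \right)} = \frac{5}{6} + \frac{1}{6} \cdot 3 = \frac{5}{6} + \frac{1}{2} = \frac{4}{3}$)
$m{\left(K \right)} = 39 K$
$r = -1318533$ ($r = -1582139 + 263606 = -1318533$)
$s = -1318533$
$\left(s + q{\left(m{\left(y{\left(-1 \right)} \right)},250 \right)}\right) \left(544260 - 1277277\right) = \left(-1318533 - 873\right) \left(544260 - 1277277\right) = \left(-1319406\right) \left(-733017\right) = 967147027902$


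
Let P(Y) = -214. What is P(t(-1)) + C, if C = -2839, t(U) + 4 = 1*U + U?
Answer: -3053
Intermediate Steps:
t(U) = -4 + 2*U (t(U) = -4 + (1*U + U) = -4 + (U + U) = -4 + 2*U)
P(t(-1)) + C = -214 - 2839 = -3053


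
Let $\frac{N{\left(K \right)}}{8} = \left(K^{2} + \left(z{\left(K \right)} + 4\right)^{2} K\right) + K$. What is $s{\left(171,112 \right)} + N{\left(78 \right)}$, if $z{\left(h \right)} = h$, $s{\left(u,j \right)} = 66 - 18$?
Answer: $4245120$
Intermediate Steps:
$s{\left(u,j \right)} = 48$ ($s{\left(u,j \right)} = 66 - 18 = 48$)
$N{\left(K \right)} = 8 K + 8 K^{2} + 8 K \left(4 + K\right)^{2}$ ($N{\left(K \right)} = 8 \left(\left(K^{2} + \left(K + 4\right)^{2} K\right) + K\right) = 8 \left(\left(K^{2} + \left(4 + K\right)^{2} K\right) + K\right) = 8 \left(\left(K^{2} + K \left(4 + K\right)^{2}\right) + K\right) = 8 \left(K + K^{2} + K \left(4 + K\right)^{2}\right) = 8 K + 8 K^{2} + 8 K \left(4 + K\right)^{2}$)
$s{\left(171,112 \right)} + N{\left(78 \right)} = 48 + 8 \cdot 78 \left(1 + 78 + \left(4 + 78\right)^{2}\right) = 48 + 8 \cdot 78 \left(1 + 78 + 82^{2}\right) = 48 + 8 \cdot 78 \left(1 + 78 + 6724\right) = 48 + 8 \cdot 78 \cdot 6803 = 48 + 4245072 = 4245120$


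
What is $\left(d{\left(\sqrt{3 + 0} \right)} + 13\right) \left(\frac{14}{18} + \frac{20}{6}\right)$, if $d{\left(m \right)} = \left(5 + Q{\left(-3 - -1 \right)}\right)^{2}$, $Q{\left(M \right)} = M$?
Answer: $\frac{814}{9} \approx 90.444$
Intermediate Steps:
$d{\left(m \right)} = 9$ ($d{\left(m \right)} = \left(5 - 2\right)^{2} = 3^{2} = 9$)
$\left(d{\left(\sqrt{3 + 0} \right)} + 13\right) \left(\frac{14}{18} + \frac{20}{6}\right) = \left(9 + 13\right) \left(\frac{14}{18} + \frac{20}{6}\right) = 22 \left(14 \cdot \frac{1}{18} + 20 \cdot \frac{1}{6}\right) = 22 \left(\frac{7}{9} + \frac{10}{3}\right) = 22 \cdot \frac{37}{9} = \frac{814}{9}$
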